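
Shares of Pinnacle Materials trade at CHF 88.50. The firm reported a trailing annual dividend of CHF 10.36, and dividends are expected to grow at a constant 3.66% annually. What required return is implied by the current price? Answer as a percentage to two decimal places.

15.79%

Rearranging the constant-growth DDM: r = D₁/P₀ + g.
D₁ = 10.36 × (1 + 0.0366) = 10.7392.
r = 10.7392 / 88.50 + 0.0366 = 0.12135 + 0.0366 = 0.15795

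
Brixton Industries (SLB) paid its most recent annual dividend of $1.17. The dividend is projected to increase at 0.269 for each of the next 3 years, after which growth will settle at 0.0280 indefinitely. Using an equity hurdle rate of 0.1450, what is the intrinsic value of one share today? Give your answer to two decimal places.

Two-stage DDM. Project D₁…D_3 at 0.269, terminal growth 0.028, discount at r = 0.145.
D_1 = 1.4847
D_2 = 1.8841
D_3 = 2.3910
Terminal value at t=3: TV = D_4/(r−g) = 2.4579/(0.145−0.028) = 21.0077
P₀ = 1.4847/(1+0.145)^1 + 1.8841/(1+0.145)^2 + 2.3910/(1+0.145)^3 + 21.0077/(1+0.145)^3 = 18.3213

$18.32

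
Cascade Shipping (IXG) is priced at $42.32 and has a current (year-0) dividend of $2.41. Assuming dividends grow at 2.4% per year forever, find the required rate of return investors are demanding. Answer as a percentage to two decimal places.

8.23%

Rearranging the constant-growth DDM: r = D₁/P₀ + g.
D₁ = 2.41 × (1 + 0.024) = 2.4678.
r = 2.4678 / 42.32 + 0.024 = 0.05831 + 0.024 = 0.08231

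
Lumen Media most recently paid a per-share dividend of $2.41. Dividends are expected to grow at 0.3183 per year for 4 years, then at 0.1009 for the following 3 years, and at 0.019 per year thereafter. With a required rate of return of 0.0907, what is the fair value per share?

Three-stage DDM. Project D₁…D_7; terminal Gordon value at t=7 with g = 0.019; discount at r = 0.0907.
D_1 = 3.1771
D_2 = 4.1884
D_3 = 5.5215
D_4 = 7.2790
D_5 = 8.0135
D_6 = 8.8221
D_7 = 9.7122
TV_7 = 9.8967/(0.0907−0.019) = 138.0297
P₀ = Σ Dₜ/(1+r)ᵗ + TV_7/(1+r)^7 = 106.7216

$106.72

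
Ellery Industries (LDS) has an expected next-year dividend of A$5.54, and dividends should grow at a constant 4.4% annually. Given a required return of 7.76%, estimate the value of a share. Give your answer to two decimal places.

A$164.88

Gordon growth model: P₀ = D₁/(r − g), with D₁ = 5.54 given directly.
P₀ = 5.5400 / (0.0776 − 0.044) = 5.5400 / 0.0336 = 164.8810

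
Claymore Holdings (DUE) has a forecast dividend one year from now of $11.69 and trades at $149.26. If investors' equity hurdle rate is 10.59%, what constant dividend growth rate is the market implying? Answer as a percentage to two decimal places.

From P₀ = D₁/(r − g), the implied growth is g = r − D₁/P₀.
g = 0.1059 − 11.69/149.26 = 0.1059 − 0.07832 = 0.02758

2.76%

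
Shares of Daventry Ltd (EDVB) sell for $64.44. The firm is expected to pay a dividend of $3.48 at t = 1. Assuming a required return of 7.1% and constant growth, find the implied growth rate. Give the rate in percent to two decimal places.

1.70%

From P₀ = D₁/(r − g), the implied growth is g = r − D₁/P₀.
g = 0.071 − 3.48/64.44 = 0.071 − 0.05400 = 0.01700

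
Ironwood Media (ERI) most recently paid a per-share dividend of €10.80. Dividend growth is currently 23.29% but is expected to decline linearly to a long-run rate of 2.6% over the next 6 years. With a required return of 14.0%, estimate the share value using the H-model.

H-model: P₀ = D₀[(1+g_L) + H(g_S−g_L)]/(r−g_L), with H = 6/2 = 3.
P₀ = 10.80 × [(1+0.026) + 3×(0.2329−0.026)] / (0.14−0.026)
   = 10.80 × 1.6467 / 0.114 = 156.0032

€156.00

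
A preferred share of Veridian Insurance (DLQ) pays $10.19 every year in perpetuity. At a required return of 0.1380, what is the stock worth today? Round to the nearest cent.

$73.84

Zero-growth DDM (perpetuity): P₀ = D/r = 10.19 / 0.138 = 73.8406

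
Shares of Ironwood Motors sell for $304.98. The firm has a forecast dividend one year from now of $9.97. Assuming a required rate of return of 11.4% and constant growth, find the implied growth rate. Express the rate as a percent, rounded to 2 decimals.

From P₀ = D₁/(r − g), the implied growth is g = r − D₁/P₀.
g = 0.114 − 9.97/304.98 = 0.114 − 0.03269 = 0.08131

8.13%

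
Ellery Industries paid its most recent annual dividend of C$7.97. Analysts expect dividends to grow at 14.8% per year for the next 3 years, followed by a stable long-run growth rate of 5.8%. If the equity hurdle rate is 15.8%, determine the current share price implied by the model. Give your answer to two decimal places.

Two-stage DDM. Project D₁…D_3 at 0.148, terminal growth 0.058, discount at r = 0.158.
D_1 = 9.1496
D_2 = 10.5037
D_3 = 12.0582
Terminal value at t=3: TV = D_4/(r−g) = 12.7576/(0.158−0.058) = 127.5762
P₀ = 9.1496/(1+0.158)^1 + 10.5037/(1+0.158)^2 + 12.0582/(1+0.158)^3 + 127.5762/(1+0.158)^3 = 105.6563

C$105.66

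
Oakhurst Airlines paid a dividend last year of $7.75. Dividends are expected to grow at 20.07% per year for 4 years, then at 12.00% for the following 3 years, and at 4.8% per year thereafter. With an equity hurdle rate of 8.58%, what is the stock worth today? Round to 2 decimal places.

Three-stage DDM. Project D₁…D_7; terminal Gordon value at t=7 with g = 0.048; discount at r = 0.0858.
D_1 = 9.3054
D_2 = 11.1730
D_3 = 13.4154
D_4 = 16.1079
D_5 = 18.0409
D_6 = 20.2058
D_7 = 22.6305
TV_7 = 23.7167/(0.0858−0.048) = 627.4271
P₀ = Σ Dₜ/(1+r)ᵗ + TV_7/(1+r)^7 = 429.7449

$429.74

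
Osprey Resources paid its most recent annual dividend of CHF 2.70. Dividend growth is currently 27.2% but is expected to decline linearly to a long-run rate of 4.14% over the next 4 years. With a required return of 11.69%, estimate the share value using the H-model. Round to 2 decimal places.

H-model: P₀ = D₀[(1+g_L) + H(g_S−g_L)]/(r−g_L), with H = 4/2 = 2.
P₀ = 2.70 × [(1+0.0414) + 2×(0.272−0.0414)] / (0.1169−0.0414)
   = 2.70 × 1.5026 / 0.0755 = 53.7354

CHF 53.74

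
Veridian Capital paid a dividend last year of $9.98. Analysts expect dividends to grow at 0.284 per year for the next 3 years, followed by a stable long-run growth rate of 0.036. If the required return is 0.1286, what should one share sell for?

Two-stage DDM. Project D₁…D_3 at 0.284, terminal growth 0.036, discount at r = 0.1286.
D_1 = 12.8143
D_2 = 16.4536
D_3 = 21.1264
Terminal value at t=3: TV = D_4/(r−g) = 21.8870/(0.1286−0.036) = 236.3602
P₀ = 12.8143/(1+0.1286)^1 + 16.4536/(1+0.1286)^2 + 21.1264/(1+0.1286)^3 + 236.3602/(1+0.1286)^3 = 203.3878

$203.39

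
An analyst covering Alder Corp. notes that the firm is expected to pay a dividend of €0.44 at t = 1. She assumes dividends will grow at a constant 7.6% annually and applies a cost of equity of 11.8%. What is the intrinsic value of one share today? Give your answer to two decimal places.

€10.48

Gordon growth model: P₀ = D₁/(r − g), with D₁ = 0.44 given directly.
P₀ = 0.4400 / (0.118 − 0.076) = 0.4400 / 0.042 = 10.4762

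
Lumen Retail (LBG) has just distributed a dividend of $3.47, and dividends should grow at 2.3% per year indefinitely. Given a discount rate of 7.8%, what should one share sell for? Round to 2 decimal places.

$64.54

Gordon growth model: P₀ = D₁/(r − g). D₁ = 3.47 × (1 + 0.023) = 3.5498.
P₀ = 3.5498 / (0.078 − 0.023) = 3.5498 / 0.055 = 64.5420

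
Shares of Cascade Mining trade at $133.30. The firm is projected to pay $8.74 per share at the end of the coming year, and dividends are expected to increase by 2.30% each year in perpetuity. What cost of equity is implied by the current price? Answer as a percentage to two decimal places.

8.86%

Rearranging the constant-growth DDM: r = D₁/P₀ + g.
r = 8.7400 / 133.30 + 0.023 = 0.06557 + 0.023 = 0.08857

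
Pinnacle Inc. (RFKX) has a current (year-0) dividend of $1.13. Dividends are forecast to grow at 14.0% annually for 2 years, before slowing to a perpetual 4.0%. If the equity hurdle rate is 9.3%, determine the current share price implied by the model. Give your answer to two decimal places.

$26.53

Two-stage DDM. Project D₁…D_2 at 0.14, terminal growth 0.04, discount at r = 0.093.
D_1 = 1.2882
D_2 = 1.4685
Terminal value at t=2: TV = D_3/(r−g) = 1.5273/(0.093−0.04) = 28.8168
P₀ = 1.2882/(1+0.093)^1 + 1.4685/(1+0.093)^2 + 28.8168/(1+0.093)^2 = 26.5294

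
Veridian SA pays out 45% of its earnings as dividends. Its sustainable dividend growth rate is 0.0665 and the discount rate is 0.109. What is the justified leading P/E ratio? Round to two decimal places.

Justified leading P/E = b/(r−g) = 0.45/(0.109−0.0665) = 10.5882

10.59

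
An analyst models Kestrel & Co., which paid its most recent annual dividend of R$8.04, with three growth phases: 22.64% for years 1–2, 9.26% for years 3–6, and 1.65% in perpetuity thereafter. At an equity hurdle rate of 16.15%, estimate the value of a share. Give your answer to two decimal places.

R$97.50

Three-stage DDM. Project D₁…D_6; terminal Gordon value at t=6 with g = 0.0165; discount at r = 0.1615.
D_1 = 9.8603
D_2 = 12.0926
D_3 = 13.2124
D_4 = 14.4359
D_5 = 15.7726
D_6 = 17.2332
TV_6 = 17.5175/(0.1615−0.0165) = 120.8104
P₀ = Σ Dₜ/(1+r)ᵗ + TV_6/(1+r)^6 = 97.4989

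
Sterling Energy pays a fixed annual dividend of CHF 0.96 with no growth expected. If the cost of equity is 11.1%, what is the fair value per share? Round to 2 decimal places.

CHF 8.65

Zero-growth DDM (perpetuity): P₀ = D/r = 0.96 / 0.111 = 8.6486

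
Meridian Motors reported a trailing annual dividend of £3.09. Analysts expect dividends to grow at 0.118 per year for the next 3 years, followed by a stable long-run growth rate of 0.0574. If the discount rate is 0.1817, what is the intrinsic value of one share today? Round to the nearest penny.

£30.57

Two-stage DDM. Project D₁…D_3 at 0.118, terminal growth 0.0574, discount at r = 0.1817.
D_1 = 3.4546
D_2 = 3.8623
D_3 = 4.3180
Terminal value at t=3: TV = D_4/(r−g) = 4.5659/(0.1817−0.0574) = 36.7326
P₀ = 3.4546/(1+0.1817)^1 + 3.8623/(1+0.1817)^2 + 4.3180/(1+0.1817)^3 + 36.7326/(1+0.1817)^3 = 30.5663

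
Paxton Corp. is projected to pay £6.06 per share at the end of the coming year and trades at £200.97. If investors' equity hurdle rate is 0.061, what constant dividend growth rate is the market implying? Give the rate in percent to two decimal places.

From P₀ = D₁/(r − g), the implied growth is g = r − D₁/P₀.
g = 0.061 − 6.06/200.97 = 0.061 − 0.03015 = 0.03085

3.08%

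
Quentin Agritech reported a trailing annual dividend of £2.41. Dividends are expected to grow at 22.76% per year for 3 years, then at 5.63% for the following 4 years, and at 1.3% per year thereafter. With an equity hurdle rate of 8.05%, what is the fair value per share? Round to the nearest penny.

Three-stage DDM. Project D₁…D_7; terminal Gordon value at t=7 with g = 0.013; discount at r = 0.0805.
D_1 = 2.9585
D_2 = 3.6319
D_3 = 4.4585
D_4 = 4.7095
D_5 = 4.9746
D_6 = 5.2547
D_7 = 5.5506
TV_7 = 5.6227/(0.0805−0.013) = 83.2995
P₀ = Σ Dₜ/(1+r)ᵗ + TV_7/(1+r)^7 = 71.1940

£71.19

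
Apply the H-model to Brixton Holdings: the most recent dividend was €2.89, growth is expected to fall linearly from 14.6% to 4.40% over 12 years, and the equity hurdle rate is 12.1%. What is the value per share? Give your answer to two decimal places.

H-model: P₀ = D₀[(1+g_L) + H(g_S−g_L)]/(r−g_L), with H = 12/2 = 6.
P₀ = 2.89 × [(1+0.044) + 6×(0.146−0.044)] / (0.121−0.044)
   = 2.89 × 1.6560 / 0.077 = 62.1538

€62.15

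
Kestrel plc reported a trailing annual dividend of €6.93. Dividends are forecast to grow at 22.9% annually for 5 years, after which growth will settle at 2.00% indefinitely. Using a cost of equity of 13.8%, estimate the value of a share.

€131.91

Two-stage DDM. Project D₁…D_5 at 0.229, terminal growth 0.02, discount at r = 0.138.
D_1 = 8.5170
D_2 = 10.4674
D_3 = 12.8644
D_4 = 15.8103
D_5 = 19.4309
Terminal value at t=5: TV = D_6/(r−g) = 19.8195/(0.138−0.02) = 167.9619
P₀ = 8.5170/(1+0.138)^1 + 10.4674/(1+0.138)^2 + 12.8644/(1+0.138)^3 + 15.8103/(1+0.138)^4 + 19.4309/(1+0.138)^5 + 167.9619/(1+0.138)^5 = 131.9069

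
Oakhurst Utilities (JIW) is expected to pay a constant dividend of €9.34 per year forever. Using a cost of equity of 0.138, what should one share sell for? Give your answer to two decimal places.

€67.68

Zero-growth DDM (perpetuity): P₀ = D/r = 9.34 / 0.138 = 67.6812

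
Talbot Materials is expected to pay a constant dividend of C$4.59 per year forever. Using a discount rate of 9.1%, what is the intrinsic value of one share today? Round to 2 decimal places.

Zero-growth DDM (perpetuity): P₀ = D/r = 4.59 / 0.091 = 50.4396

C$50.44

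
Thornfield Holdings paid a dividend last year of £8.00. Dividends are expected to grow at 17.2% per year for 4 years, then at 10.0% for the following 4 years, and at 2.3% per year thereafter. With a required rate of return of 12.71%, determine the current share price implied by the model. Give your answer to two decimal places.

£153.92

Three-stage DDM. Project D₁…D_8; terminal Gordon value at t=8 with g = 0.023; discount at r = 0.1271.
D_1 = 9.3760
D_2 = 10.9887
D_3 = 12.8787
D_4 = 15.0939
D_5 = 16.6033
D_6 = 18.2636
D_7 = 20.0899
D_8 = 22.0989
TV_8 = 22.6072/(0.1271−0.023) = 217.1681
P₀ = Σ Dₜ/(1+r)ᵗ + TV_8/(1+r)^8 = 153.9197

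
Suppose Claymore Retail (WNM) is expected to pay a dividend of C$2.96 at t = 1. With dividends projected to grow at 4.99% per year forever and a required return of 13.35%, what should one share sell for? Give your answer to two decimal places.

C$35.41

Gordon growth model: P₀ = D₁/(r − g), with D₁ = 2.96 given directly.
P₀ = 2.9600 / (0.1335 − 0.0499) = 2.9600 / 0.0836 = 35.4067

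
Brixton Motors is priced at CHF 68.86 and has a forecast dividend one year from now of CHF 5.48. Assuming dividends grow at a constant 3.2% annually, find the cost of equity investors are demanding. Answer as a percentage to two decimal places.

11.16%

Rearranging the constant-growth DDM: r = D₁/P₀ + g.
r = 5.4800 / 68.86 + 0.032 = 0.07958 + 0.032 = 0.11158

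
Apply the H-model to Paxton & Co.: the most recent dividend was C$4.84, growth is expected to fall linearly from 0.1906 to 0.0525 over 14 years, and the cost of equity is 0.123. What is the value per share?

C$138.62

H-model: P₀ = D₀[(1+g_L) + H(g_S−g_L)]/(r−g_L), with H = 14/2 = 7.
P₀ = 4.84 × [(1+0.0525) + 7×(0.1906−0.0525)] / (0.123−0.0525)
   = 4.84 × 2.0192 / 0.0705 = 138.6231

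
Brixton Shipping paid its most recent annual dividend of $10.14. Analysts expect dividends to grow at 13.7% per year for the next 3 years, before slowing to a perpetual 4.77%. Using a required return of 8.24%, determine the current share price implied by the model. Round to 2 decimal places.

Two-stage DDM. Project D₁…D_3 at 0.137, terminal growth 0.0477, discount at r = 0.0824.
D_1 = 11.5292
D_2 = 13.1087
D_3 = 14.9046
Terminal value at t=3: TV = D_4/(r−g) = 15.6155/(0.0824−0.0477) = 450.0148
P₀ = 11.5292/(1+0.0824)^1 + 13.1087/(1+0.0824)^2 + 14.9046/(1+0.0824)^3 + 450.0148/(1+0.0824)^3 = 388.4587

$388.46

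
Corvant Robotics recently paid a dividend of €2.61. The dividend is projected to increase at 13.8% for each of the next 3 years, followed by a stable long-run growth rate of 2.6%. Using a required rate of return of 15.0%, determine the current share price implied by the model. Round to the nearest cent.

€28.59

Two-stage DDM. Project D₁…D_3 at 0.138, terminal growth 0.026, discount at r = 0.15.
D_1 = 2.9702
D_2 = 3.3801
D_3 = 3.8465
Terminal value at t=3: TV = D_4/(r−g) = 3.9465/(0.15−0.026) = 31.8268
P₀ = 2.9702/(1+0.15)^1 + 3.3801/(1+0.15)^2 + 3.8465/(1+0.15)^3 + 31.8268/(1+0.15)^3 = 28.5944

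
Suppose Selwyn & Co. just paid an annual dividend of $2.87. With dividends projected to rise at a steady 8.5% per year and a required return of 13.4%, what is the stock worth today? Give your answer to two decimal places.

Gordon growth model: P₀ = D₁/(r − g). D₁ = 2.87 × (1 + 0.085) = 3.1139.
P₀ = 3.1139 / (0.134 − 0.085) = 3.1139 / 0.049 = 63.5500

$63.55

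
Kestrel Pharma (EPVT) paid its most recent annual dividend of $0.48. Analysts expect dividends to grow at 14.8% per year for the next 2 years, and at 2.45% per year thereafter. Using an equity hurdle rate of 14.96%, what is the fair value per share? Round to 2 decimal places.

$4.88

Two-stage DDM. Project D₁…D_2 at 0.148, terminal growth 0.0245, discount at r = 0.1496.
D_1 = 0.5510
D_2 = 0.6326
Terminal value at t=2: TV = D_3/(r−g) = 0.6481/(0.1496−0.0245) = 5.1806
P₀ = 0.5510/(1+0.1496)^1 + 0.6326/(1+0.1496)^2 + 5.1806/(1+0.1496)^2 = 4.8780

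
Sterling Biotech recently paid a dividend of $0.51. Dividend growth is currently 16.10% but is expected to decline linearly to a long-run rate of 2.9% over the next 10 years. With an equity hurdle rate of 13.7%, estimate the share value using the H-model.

H-model: P₀ = D₀[(1+g_L) + H(g_S−g_L)]/(r−g_L), with H = 10/2 = 5.
P₀ = 0.51 × [(1+0.029) + 5×(0.161−0.029)] / (0.137−0.029)
   = 0.51 × 1.6890 / 0.108 = 7.9758

$7.98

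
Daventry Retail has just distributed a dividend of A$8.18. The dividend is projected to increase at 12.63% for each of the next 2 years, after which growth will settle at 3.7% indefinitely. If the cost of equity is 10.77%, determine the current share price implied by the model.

Two-stage DDM. Project D₁…D_2 at 0.1263, terminal growth 0.037, discount at r = 0.1077.
D_1 = 9.2131
D_2 = 10.3768
Terminal value at t=2: TV = D_3/(r−g) = 10.7607/(0.1077−0.037) = 152.2022
P₀ = 9.2131/(1+0.1077)^1 + 10.3768/(1+0.1077)^2 + 152.2022/(1+0.1077)^2 = 140.8186

A$140.82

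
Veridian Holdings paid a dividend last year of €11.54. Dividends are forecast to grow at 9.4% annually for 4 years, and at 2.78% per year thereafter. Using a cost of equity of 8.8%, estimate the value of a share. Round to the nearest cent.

Two-stage DDM. Project D₁…D_4 at 0.094, terminal growth 0.0278, discount at r = 0.088.
D_1 = 12.6248
D_2 = 13.8115
D_3 = 15.1098
D_4 = 16.5301
Terminal value at t=4: TV = D_5/(r−g) = 16.9896/(0.088−0.0278) = 282.2196
P₀ = 12.6248/(1+0.088)^1 + 13.8115/(1+0.088)^2 + 15.1098/(1+0.088)^3 + 16.5301/(1+0.088)^4 + 282.2196/(1+0.088)^4 = 248.2056

€248.21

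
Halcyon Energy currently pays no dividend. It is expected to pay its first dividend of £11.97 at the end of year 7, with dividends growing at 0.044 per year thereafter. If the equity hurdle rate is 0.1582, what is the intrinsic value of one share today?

£43.42

Deferred-dividend DDM. At t=6 the remaining stream is a growing perpetuity with first payment D_7 = 11.97.
V_6 = D_7/(r−g) = 11.97/(0.1582−0.044) = 104.8161
P₀ = V_6/(1+r)^6 = 104.8161/(1+0.1582)^6 = 43.4237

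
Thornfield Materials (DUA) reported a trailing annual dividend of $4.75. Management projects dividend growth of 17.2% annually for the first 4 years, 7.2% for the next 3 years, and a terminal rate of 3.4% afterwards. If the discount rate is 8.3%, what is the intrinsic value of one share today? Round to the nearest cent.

Three-stage DDM. Project D₁…D_7; terminal Gordon value at t=7 with g = 0.034; discount at r = 0.083.
D_1 = 5.5670
D_2 = 6.5245
D_3 = 7.6467
D_4 = 8.9620
D_5 = 9.6072
D_6 = 10.2990
D_7 = 11.0405
TV_7 = 11.4159/(0.083−0.034) = 232.9769
P₀ = Σ Dₜ/(1+r)ᵗ + TV_7/(1+r)^7 = 175.7129

$175.71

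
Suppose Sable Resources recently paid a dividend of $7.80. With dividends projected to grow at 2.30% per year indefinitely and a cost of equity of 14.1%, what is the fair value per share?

$67.62

Gordon growth model: P₀ = D₁/(r − g). D₁ = 7.80 × (1 + 0.023) = 7.9794.
P₀ = 7.9794 / (0.141 − 0.023) = 7.9794 / 0.118 = 67.6220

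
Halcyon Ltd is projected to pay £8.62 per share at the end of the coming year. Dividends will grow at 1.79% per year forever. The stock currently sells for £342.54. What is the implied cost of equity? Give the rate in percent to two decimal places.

Rearranging the constant-growth DDM: r = D₁/P₀ + g.
r = 8.6200 / 342.54 + 0.0179 = 0.02516 + 0.0179 = 0.04306

4.31%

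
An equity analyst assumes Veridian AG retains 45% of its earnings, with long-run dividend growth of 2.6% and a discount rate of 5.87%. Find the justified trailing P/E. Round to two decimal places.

Payout ratio b = 1 − 0.45 = 0.55.
Justified trailing P/E = b(1+g)/(r−g) = 0.55×(1+0.026)/(0.0587−0.026) = 17.2569

17.26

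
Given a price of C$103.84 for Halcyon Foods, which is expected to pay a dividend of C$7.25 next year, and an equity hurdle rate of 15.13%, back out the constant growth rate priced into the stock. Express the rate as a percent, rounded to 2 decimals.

8.15%

From P₀ = D₁/(r − g), the implied growth is g = r − D₁/P₀.
g = 0.1513 − 7.25/103.84 = 0.1513 − 0.06982 = 0.08148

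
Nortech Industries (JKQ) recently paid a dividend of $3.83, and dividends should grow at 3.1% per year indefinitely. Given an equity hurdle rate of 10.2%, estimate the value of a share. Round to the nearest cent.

$55.62

Gordon growth model: P₀ = D₁/(r − g). D₁ = 3.83 × (1 + 0.031) = 3.9487.
P₀ = 3.9487 / (0.102 − 0.031) = 3.9487 / 0.071 = 55.6159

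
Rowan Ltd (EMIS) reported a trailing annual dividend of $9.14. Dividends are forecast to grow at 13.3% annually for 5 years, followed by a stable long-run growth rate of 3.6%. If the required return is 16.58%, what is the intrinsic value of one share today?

Two-stage DDM. Project D₁…D_5 at 0.133, terminal growth 0.036, discount at r = 0.1658.
D_1 = 10.3556
D_2 = 11.7329
D_3 = 13.2934
D_4 = 15.0614
D_5 = 17.0646
Terminal value at t=5: TV = D_6/(r−g) = 17.6789/(0.1658−0.036) = 136.2012
P₀ = 10.3556/(1+0.1658)^1 + 11.7329/(1+0.1658)^2 + 13.2934/(1+0.1658)^3 + 15.0614/(1+0.1658)^4 + 17.0646/(1+0.1658)^5 + 136.2012/(1+0.1658)^5 = 105.2344

$105.23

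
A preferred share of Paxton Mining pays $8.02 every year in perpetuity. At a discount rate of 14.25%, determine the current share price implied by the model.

Zero-growth DDM (perpetuity): P₀ = D/r = 8.02 / 0.1425 = 56.2807

$56.28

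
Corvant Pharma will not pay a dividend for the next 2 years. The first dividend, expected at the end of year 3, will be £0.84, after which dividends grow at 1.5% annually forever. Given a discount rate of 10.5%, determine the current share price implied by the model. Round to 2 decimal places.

£7.64

Deferred-dividend DDM. At t=2 the remaining stream is a growing perpetuity with first payment D_3 = 0.84.
V_2 = D_3/(r−g) = 0.84/(0.105−0.015) = 9.3333
P₀ = V_2/(1+r)^2 = 9.3333/(1+0.105)^2 = 7.6439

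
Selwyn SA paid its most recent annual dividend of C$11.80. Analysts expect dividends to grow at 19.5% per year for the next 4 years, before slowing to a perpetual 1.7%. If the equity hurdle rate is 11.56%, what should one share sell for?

Two-stage DDM. Project D₁…D_4 at 0.195, terminal growth 0.017, discount at r = 0.1156.
D_1 = 14.1010
D_2 = 16.8507
D_3 = 20.1366
D_4 = 24.0632
Terminal value at t=4: TV = D_5/(r−g) = 24.4723/(0.1156−0.017) = 248.1977
P₀ = 14.1010/(1+0.1156)^1 + 16.8507/(1+0.1156)^2 + 20.1366/(1+0.1156)^3 + 24.0632/(1+0.1156)^4 + 248.1977/(1+0.1156)^4 = 216.4550

C$216.45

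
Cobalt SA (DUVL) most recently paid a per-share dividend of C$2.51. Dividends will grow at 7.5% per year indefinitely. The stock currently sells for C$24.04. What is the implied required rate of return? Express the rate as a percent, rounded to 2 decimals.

Rearranging the constant-growth DDM: r = D₁/P₀ + g.
D₁ = 2.51 × (1 + 0.075) = 2.6982.
r = 2.6982 / 24.04 + 0.075 = 0.11224 + 0.075 = 0.18724

18.72%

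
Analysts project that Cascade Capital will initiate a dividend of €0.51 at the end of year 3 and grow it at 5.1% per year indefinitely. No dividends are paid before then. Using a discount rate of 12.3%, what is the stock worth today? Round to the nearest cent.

Deferred-dividend DDM. At t=2 the remaining stream is a growing perpetuity with first payment D_3 = 0.51.
V_2 = D_3/(r−g) = 0.51/(0.123−0.051) = 7.0833
P₀ = V_2/(1+r)^2 = 7.0833/(1+0.123)^2 = 5.6167

€5.62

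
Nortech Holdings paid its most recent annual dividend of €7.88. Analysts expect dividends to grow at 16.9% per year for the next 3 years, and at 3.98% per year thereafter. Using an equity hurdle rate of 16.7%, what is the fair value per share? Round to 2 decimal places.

Two-stage DDM. Project D₁…D_3 at 0.169, terminal growth 0.0398, discount at r = 0.167.
D_1 = 9.2117
D_2 = 10.7685
D_3 = 12.5884
Terminal value at t=3: TV = D_4/(r−g) = 13.0894/(0.167−0.0398) = 102.9040
P₀ = 9.2117/(1+0.167)^1 + 10.7685/(1+0.167)^2 + 12.5884/(1+0.167)^3 + 102.9040/(1+0.167)^3 = 88.4682

€88.47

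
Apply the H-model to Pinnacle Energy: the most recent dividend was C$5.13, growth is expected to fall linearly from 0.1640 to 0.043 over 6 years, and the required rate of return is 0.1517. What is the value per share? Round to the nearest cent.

C$66.35

H-model: P₀ = D₀[(1+g_L) + H(g_S−g_L)]/(r−g_L), with H = 6/2 = 3.
P₀ = 5.13 × [(1+0.043) + 3×(0.164−0.043)] / (0.1517−0.043)
   = 5.13 × 1.4060 / 0.1087 = 66.3549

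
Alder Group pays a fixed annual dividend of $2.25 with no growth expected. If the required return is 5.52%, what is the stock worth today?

Zero-growth DDM (perpetuity): P₀ = D/r = 2.25 / 0.0552 = 40.7609

$40.76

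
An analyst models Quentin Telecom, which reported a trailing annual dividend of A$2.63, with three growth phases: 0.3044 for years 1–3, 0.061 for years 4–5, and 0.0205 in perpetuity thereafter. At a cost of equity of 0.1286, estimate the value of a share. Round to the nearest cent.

Three-stage DDM. Project D₁…D_5; terminal Gordon value at t=5 with g = 0.0205; discount at r = 0.1286.
D_1 = 3.4306
D_2 = 4.4748
D_3 = 5.8370
D_4 = 6.1930
D_5 = 6.5708
TV_5 = 6.7055/(0.1286−0.0205) = 62.0306
P₀ = Σ Dₜ/(1+r)ᵗ + TV_5/(1+r)^5 = 51.8960

A$51.90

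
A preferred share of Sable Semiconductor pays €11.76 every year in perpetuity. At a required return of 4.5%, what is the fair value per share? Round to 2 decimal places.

Zero-growth DDM (perpetuity): P₀ = D/r = 11.76 / 0.045 = 261.3333

€261.33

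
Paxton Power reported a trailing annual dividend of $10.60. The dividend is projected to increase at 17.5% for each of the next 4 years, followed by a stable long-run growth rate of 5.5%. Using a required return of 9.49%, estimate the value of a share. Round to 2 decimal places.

$422.48

Two-stage DDM. Project D₁…D_4 at 0.175, terminal growth 0.055, discount at r = 0.0949.
D_1 = 12.4550
D_2 = 14.6346
D_3 = 17.1957
D_4 = 20.2049
Terminal value at t=4: TV = D_5/(r−g) = 21.3162/(0.0949−0.055) = 534.2406
P₀ = 12.4550/(1+0.0949)^1 + 14.6346/(1+0.0949)^2 + 17.1957/(1+0.0949)^3 + 20.2049/(1+0.0949)^4 + 534.2406/(1+0.0949)^4 = 422.4829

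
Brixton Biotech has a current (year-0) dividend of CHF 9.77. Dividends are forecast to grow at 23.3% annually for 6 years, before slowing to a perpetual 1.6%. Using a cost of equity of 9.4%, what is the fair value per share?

CHF 351.80

Two-stage DDM. Project D₁…D_6 at 0.233, terminal growth 0.016, discount at r = 0.094.
D_1 = 12.0464
D_2 = 14.8532
D_3 = 18.3140
D_4 = 22.5812
D_5 = 27.8426
D_6 = 34.3299
Terminal value at t=6: TV = D_7/(r−g) = 34.8792/(0.094−0.016) = 447.1695
P₀ = 12.0464/(1+0.094)^1 + 14.8532/(1+0.094)^2 + 18.3140/(1+0.094)^3 + 22.5812/(1+0.094)^4 + 27.8426/(1+0.094)^5 + 34.3299/(1+0.094)^6 + 447.1695/(1+0.094)^6 = 351.8020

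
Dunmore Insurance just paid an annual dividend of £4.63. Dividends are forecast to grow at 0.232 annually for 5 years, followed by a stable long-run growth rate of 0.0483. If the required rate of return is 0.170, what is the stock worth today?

Two-stage DDM. Project D₁…D_5 at 0.232, terminal growth 0.0483, discount at r = 0.17.
D_1 = 5.7042
D_2 = 7.0275
D_3 = 8.6579
D_4 = 10.6665
D_5 = 13.1412
Terminal value at t=5: TV = D_6/(r−g) = 13.7759/(0.17−0.0483) = 113.1956
P₀ = 5.7042/(1+0.17)^1 + 7.0275/(1+0.17)^2 + 8.6579/(1+0.17)^3 + 10.6665/(1+0.17)^4 + 13.1412/(1+0.17)^5 + 113.1956/(1+0.17)^5 = 78.7306

£78.73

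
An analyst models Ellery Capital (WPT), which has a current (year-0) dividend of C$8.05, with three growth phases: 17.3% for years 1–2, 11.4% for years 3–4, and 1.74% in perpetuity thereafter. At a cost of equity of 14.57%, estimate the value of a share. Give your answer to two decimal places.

C$96.12

Three-stage DDM. Project D₁…D_4; terminal Gordon value at t=4 with g = 0.0174; discount at r = 0.1457.
D_1 = 9.4427
D_2 = 11.0762
D_3 = 12.3389
D_4 = 13.7456
TV_4 = 13.9847/(0.1457−0.0174) = 109.0002
P₀ = Σ Dₜ/(1+r)ᵗ + TV_4/(1+r)^4 = 96.1246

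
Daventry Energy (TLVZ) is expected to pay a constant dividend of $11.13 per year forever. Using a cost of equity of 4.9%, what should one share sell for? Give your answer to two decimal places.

Zero-growth DDM (perpetuity): P₀ = D/r = 11.13 / 0.049 = 227.1429

$227.14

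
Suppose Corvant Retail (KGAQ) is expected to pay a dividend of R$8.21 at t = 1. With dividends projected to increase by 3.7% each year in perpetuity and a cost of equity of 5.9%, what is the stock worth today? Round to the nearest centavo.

R$373.18

Gordon growth model: P₀ = D₁/(r − g), with D₁ = 8.21 given directly.
P₀ = 8.2100 / (0.059 − 0.037) = 8.2100 / 0.022 = 373.1818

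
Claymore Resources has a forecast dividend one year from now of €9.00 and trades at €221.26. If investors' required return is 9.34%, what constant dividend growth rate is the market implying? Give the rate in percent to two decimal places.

5.27%

From P₀ = D₁/(r − g), the implied growth is g = r − D₁/P₀.
g = 0.0934 − 9.00/221.26 = 0.0934 − 0.04068 = 0.05272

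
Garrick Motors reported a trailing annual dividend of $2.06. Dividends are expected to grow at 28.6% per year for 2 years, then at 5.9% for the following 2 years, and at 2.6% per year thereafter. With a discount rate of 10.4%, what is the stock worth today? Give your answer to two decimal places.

$44.28

Three-stage DDM. Project D₁…D_4; terminal Gordon value at t=4 with g = 0.026; discount at r = 0.104.
D_1 = 2.6492
D_2 = 3.4068
D_3 = 3.6078
D_4 = 3.8207
TV_4 = 3.9200/(0.104−0.026) = 50.2567
P₀ = Σ Dₜ/(1+r)ᵗ + TV_4/(1+r)^4 = 44.2792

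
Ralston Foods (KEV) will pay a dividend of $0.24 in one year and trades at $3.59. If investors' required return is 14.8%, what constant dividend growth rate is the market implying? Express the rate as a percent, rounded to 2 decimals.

From P₀ = D₁/(r − g), the implied growth is g = r − D₁/P₀.
g = 0.148 − 0.24/3.59 = 0.148 − 0.06685 = 0.08115

8.11%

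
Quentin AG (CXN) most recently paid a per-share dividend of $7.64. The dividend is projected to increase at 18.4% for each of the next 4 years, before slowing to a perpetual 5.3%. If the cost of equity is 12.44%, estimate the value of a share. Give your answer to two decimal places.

Two-stage DDM. Project D₁…D_4 at 0.184, terminal growth 0.053, discount at r = 0.1244.
D_1 = 9.0458
D_2 = 10.7102
D_3 = 12.6809
D_4 = 15.0141
Terminal value at t=4: TV = D_5/(r−g) = 15.8099/(0.1244−0.053) = 221.4269
P₀ = 9.0458/(1+0.1244)^1 + 10.7102/(1+0.1244)^2 + 12.6809/(1+0.1244)^3 + 15.0141/(1+0.1244)^4 + 221.4269/(1+0.1244)^4 = 173.3611

$173.36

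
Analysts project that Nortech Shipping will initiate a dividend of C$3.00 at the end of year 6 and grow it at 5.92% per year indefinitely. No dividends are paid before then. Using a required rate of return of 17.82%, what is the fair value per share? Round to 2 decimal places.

Deferred-dividend DDM. At t=5 the remaining stream is a growing perpetuity with first payment D_6 = 3.00.
V_5 = D_6/(r−g) = 3.00/(0.1782−0.0592) = 25.2101
P₀ = V_5/(1+r)^5 = 25.2101/(1+0.1782)^5 = 11.1040

C$11.10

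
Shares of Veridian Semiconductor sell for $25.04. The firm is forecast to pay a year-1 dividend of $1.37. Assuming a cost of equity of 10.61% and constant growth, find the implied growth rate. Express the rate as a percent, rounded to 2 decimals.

5.14%

From P₀ = D₁/(r − g), the implied growth is g = r − D₁/P₀.
g = 0.1061 − 1.37/25.04 = 0.1061 − 0.05471 = 0.05139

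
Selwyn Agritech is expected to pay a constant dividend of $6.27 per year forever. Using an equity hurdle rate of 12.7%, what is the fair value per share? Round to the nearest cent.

Zero-growth DDM (perpetuity): P₀ = D/r = 6.27 / 0.127 = 49.3701

$49.37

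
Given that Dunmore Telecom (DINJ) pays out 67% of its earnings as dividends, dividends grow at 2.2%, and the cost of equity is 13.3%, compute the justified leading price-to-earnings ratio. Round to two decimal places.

Justified leading P/E = b/(r−g) = 0.67/(0.133−0.022) = 6.0360

6.04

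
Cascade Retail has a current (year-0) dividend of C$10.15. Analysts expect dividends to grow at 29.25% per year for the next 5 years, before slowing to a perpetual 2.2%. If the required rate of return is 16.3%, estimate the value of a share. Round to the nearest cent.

C$195.16

Two-stage DDM. Project D₁…D_5 at 0.2925, terminal growth 0.022, discount at r = 0.163.
D_1 = 13.1189
D_2 = 16.9561
D_3 = 21.9158
D_4 = 28.3262
D_5 = 36.6116
Terminal value at t=5: TV = D_6/(r−g) = 37.4171/(0.163−0.022) = 265.3692
P₀ = 13.1189/(1+0.163)^1 + 16.9561/(1+0.163)^2 + 21.9158/(1+0.163)^3 + 28.3262/(1+0.163)^4 + 36.6116/(1+0.163)^5 + 265.3692/(1+0.163)^5 = 195.1643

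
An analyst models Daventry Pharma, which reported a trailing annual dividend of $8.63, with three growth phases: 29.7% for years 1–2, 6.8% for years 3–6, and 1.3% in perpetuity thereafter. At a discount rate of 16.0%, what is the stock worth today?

Three-stage DDM. Project D₁…D_6; terminal Gordon value at t=6 with g = 0.013; discount at r = 0.16.
D_1 = 11.1931
D_2 = 14.5175
D_3 = 15.5047
D_4 = 16.5590
D_5 = 17.6850
D_6 = 18.8876
TV_6 = 19.1331/(0.16−0.013) = 130.1571
P₀ = Σ Dₜ/(1+r)ᵗ + TV_6/(1+r)^6 = 109.1109

$109.11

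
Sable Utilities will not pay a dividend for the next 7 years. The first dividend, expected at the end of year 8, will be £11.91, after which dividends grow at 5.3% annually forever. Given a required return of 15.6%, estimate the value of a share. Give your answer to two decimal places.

Deferred-dividend DDM. At t=7 the remaining stream is a growing perpetuity with first payment D_8 = 11.91.
V_7 = D_8/(r−g) = 11.91/(0.156−0.053) = 115.6311
P₀ = V_7/(1+r)^7 = 115.6311/(1+0.156)^7 = 41.9150

£41.92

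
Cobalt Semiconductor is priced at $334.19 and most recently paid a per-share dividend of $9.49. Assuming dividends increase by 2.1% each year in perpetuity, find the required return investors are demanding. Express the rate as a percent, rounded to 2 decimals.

Rearranging the constant-growth DDM: r = D₁/P₀ + g.
D₁ = 9.49 × (1 + 0.021) = 9.6893.
r = 9.6893 / 334.19 + 0.021 = 0.02899 + 0.021 = 0.04999

5.00%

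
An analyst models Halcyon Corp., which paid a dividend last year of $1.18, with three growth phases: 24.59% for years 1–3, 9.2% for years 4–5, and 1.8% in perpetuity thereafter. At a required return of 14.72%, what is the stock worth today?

$17.78

Three-stage DDM. Project D₁…D_5; terminal Gordon value at t=5 with g = 0.018; discount at r = 0.1472.
D_1 = 1.4702
D_2 = 1.8317
D_3 = 2.2821
D_4 = 2.4920
D_5 = 2.7213
TV_5 = 2.7703/(0.1472−0.018) = 21.4418
P₀ = Σ Dₜ/(1+r)ᵗ + TV_5/(1+r)^5 = 17.7843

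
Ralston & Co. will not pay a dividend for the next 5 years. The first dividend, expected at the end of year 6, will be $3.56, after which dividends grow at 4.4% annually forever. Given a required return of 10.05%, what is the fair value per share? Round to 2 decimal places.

$39.03

Deferred-dividend DDM. At t=5 the remaining stream is a growing perpetuity with first payment D_6 = 3.56.
V_5 = D_6/(r−g) = 3.56/(0.1005−0.044) = 63.0088
P₀ = V_5/(1+r)^5 = 63.0088/(1+0.1005)^5 = 39.0347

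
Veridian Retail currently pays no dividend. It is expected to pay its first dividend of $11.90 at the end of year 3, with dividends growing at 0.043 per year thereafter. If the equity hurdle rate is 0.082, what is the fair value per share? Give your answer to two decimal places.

Deferred-dividend DDM. At t=2 the remaining stream is a growing perpetuity with first payment D_3 = 11.90.
V_2 = D_3/(r−g) = 11.90/(0.082−0.043) = 305.1282
P₀ = V_2/(1+r)^2 = 305.1282/(1+0.082)^2 = 260.6321

$260.63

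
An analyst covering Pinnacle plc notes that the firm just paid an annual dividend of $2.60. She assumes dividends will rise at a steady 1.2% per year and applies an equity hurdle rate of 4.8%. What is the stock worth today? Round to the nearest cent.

$73.09

Gordon growth model: P₀ = D₁/(r − g). D₁ = 2.60 × (1 + 0.012) = 2.6312.
P₀ = 2.6312 / (0.048 − 0.012) = 2.6312 / 0.036 = 73.0889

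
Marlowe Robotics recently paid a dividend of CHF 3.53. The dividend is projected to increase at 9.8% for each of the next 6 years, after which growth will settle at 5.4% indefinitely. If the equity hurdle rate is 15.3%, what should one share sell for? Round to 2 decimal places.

CHF 45.94

Two-stage DDM. Project D₁…D_6 at 0.098, terminal growth 0.054, discount at r = 0.153.
D_1 = 3.8759
D_2 = 4.2558
D_3 = 4.6728
D_4 = 5.1308
D_5 = 5.6336
D_6 = 6.1857
Terminal value at t=6: TV = D_7/(r−g) = 6.5197/(0.153−0.054) = 65.8558
P₀ = 3.8759/(1+0.153)^1 + 4.2558/(1+0.153)^2 + 4.6728/(1+0.153)^3 + 5.1308/(1+0.153)^4 + 5.6336/(1+0.153)^5 + 6.1857/(1+0.153)^6 + 65.8558/(1+0.153)^6 = 45.9417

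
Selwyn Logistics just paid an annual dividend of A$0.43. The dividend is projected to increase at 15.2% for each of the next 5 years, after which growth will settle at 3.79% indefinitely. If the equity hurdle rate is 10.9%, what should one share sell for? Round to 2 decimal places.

A$10.01

Two-stage DDM. Project D₁…D_5 at 0.152, terminal growth 0.0379, discount at r = 0.109.
D_1 = 0.4954
D_2 = 0.5707
D_3 = 0.6574
D_4 = 0.7573
D_5 = 0.8724
Terminal value at t=5: TV = D_6/(r−g) = 0.9055/(0.109−0.0379) = 12.7355
P₀ = 0.4954/(1+0.109)^1 + 0.5707/(1+0.109)^2 + 0.6574/(1+0.109)^3 + 0.7573/(1+0.109)^4 + 0.8724/(1+0.109)^5 + 12.7355/(1+0.109)^5 = 10.0055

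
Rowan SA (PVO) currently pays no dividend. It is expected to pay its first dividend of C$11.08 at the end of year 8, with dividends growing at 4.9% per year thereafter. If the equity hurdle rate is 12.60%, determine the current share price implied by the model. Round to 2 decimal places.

Deferred-dividend DDM. At t=7 the remaining stream is a growing perpetuity with first payment D_8 = 11.08.
V_7 = D_8/(r−g) = 11.08/(0.126−0.049) = 143.8961
P₀ = V_7/(1+r)^7 = 143.8961/(1+0.126)^7 = 62.7018

C$62.70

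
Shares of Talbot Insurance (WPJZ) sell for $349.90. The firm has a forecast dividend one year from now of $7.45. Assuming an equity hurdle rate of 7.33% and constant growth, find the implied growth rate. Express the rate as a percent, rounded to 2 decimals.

5.20%

From P₀ = D₁/(r − g), the implied growth is g = r − D₁/P₀.
g = 0.0733 − 7.45/349.90 = 0.0733 − 0.02129 = 0.05201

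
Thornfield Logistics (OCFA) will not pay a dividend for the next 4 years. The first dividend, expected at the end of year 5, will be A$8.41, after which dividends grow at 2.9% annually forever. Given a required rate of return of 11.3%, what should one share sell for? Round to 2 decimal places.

Deferred-dividend DDM. At t=4 the remaining stream is a growing perpetuity with first payment D_5 = 8.41.
V_4 = D_5/(r−g) = 8.41/(0.113−0.029) = 100.1190
P₀ = V_4/(1+r)^4 = 100.1190/(1+0.113)^4 = 65.2433

A$65.24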